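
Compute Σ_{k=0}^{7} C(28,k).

1 + 28 + 378 + 3276 + 20475 + 98280 + 376740 + 1184040 = 1683218.

1683218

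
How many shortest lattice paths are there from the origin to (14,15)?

77558760

Each path is a sequence of 29 steps with 14 rights: C(29,14) = 77558760.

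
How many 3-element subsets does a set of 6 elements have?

20

C(6,3) = (6·5·4) / 3! = 120 / 6 = 20.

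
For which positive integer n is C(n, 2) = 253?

n(n−1)/2 = 253 ⇒ n(n−1) = 506. Since 23·22 = 506, n = 23.

23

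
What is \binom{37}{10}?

348330136

C(37,10) = (37·36·35·34·33·32·31·30·29·28) / 10! = 1264020397516800 / 3628800 = 348330136.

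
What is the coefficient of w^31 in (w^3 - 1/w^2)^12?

-12

General term: C(12,j)·(w^3)^j·(-1/w^2)^(12-j), with w-exponent 3j − 2(12−j) = 5j − 24.
Set 5j − 24 = 31: j = 11.
C(12,11) = 12; 1^11 = 1; (-1)^1 = -1.
Coefficient = 12 · 1 · (-1) = -12.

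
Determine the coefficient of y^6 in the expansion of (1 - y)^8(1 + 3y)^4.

-644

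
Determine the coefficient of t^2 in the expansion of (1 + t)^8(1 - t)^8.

Coefficient of t^2 = Σ_{j} C(8,j)·1^j·C(8,2-j)·(-1)^(2-j) for j from 0 to 2.
= 28 + (-64) + 28 = -8.

-8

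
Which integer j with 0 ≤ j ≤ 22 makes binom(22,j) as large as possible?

C(22,j) is maximized at j = 22/2 = 11.

11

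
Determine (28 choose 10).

C(28,10) = (28·27·26·25·24·23·22·21·20·19) / 10! = 47621141568000 / 3628800 = 13123110.

13123110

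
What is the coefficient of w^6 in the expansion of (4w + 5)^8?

The general term is C(8,j)·(4w)^j·(5)^(8-j); the w^6 term has j = 6.
C(8,6) = 28.
Coefficient = C(8,6) · 4^6 · 5^2 = 28 · 4096 · 25 = 2867200.

2867200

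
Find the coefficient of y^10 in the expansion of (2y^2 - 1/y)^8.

General term: C(8,j)·(2y^2)^j·(-1/y)^(8-j), with y-exponent 2j − 1(8−j) = 3j − 8.
Set 3j − 8 = 10: j = 6.
C(8,6) = 28; 2^6 = 64; (-1)^2 = 1.
Coefficient = 28 · 64 · 1 = 1792.

1792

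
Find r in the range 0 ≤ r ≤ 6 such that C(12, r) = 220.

3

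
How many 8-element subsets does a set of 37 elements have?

C(37,8) = (37·36·35·34·33·32·31·30) / 8! = 1556675366400 / 40320 = 38608020.

38608020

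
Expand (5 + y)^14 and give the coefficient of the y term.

The general term is C(14,j)·(5)^j·(y)^(14-j); the y^1 term has j = 13.
C(14,13) = 14.
Coefficient = C(14,13) · 5^13 = 14 · 1220703125 = 17089843750.

17089843750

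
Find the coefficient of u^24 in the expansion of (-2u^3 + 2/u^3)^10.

General term: C(10,j)·(-2u^3)^j·(2/u^3)^(10-j), with u-exponent 3j − 3(10−j) = 6j − 30.
Set 6j − 30 = 24: j = 9.
C(10,9) = 10; (-2)^9 = -512; 2^1 = 2.
Coefficient = 10 · (-512) · 2 = -10240.

-10240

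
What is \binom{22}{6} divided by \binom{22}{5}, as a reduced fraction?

C(n,k+1)/C(n,k) = (n−k)/(k+1) = (22−5)/(5+1) = 17/6.

17/6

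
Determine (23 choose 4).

C(23,4) = (23·22·21·20) / 4! = 212520 / 24 = 8855.

8855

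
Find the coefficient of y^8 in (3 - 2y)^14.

560431872

The general term is C(14,j)·(3)^j·(-2y)^(14-j); the y^8 term has j = 6.
C(14,6) = 3003.
Coefficient = C(14,6) · 3^6 · (-2)^8 = 3003 · 729 · 256 = 560431872.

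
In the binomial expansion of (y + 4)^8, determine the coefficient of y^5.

3584

The general term is C(8,j)·(y)^j·(4)^(8-j); the y^5 term has j = 5.
C(8,5) = 56.
Coefficient = C(8,5) · 4^3 = 56 · 64 = 3584.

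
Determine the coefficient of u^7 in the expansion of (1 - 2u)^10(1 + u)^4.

2496

Coefficient of u^7 = Σ_{j} C(10,j)·(-2)^j·C(4,7-j)·1^(7-j) for j from 3 to 7.
= (-960) + 13440 + (-48384) + 53760 + (-15360) = 2496.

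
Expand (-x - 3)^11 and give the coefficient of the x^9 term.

-495

The general term is C(11,j)·(-x)^j·(-3)^(11-j); the x^9 term has j = 9.
C(11,9) = 55.
Coefficient = C(11,9) · (-1)^9 · (-3)^2 = 55 · (-1) · 9 = -495.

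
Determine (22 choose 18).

7315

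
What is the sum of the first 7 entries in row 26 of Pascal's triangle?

313912

1 + 26 + 325 + 2600 + 14950 + 65780 + 230230 = 313912.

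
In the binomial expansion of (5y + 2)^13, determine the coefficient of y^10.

22343750000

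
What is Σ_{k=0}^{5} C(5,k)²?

252

Σ C(5,k)² is the coefficient of x^5 in (1+x)^5(1+x)^5 = (1+x)^10, i.e. C(10,5) = 252.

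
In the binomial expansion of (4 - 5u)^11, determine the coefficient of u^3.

-1351680000

The general term is C(11,j)·(4)^j·(-5u)^(11-j); the u^3 term has j = 8.
C(11,8) = 165.
Coefficient = C(11,8) · 4^8 · (-5)^3 = 165 · 65536 · (-125) = -1351680000.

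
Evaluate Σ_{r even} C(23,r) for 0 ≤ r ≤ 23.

4194304

Even-r terms of row 23 sum to 2^22 = 4194304.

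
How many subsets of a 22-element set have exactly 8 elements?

Choose the 8 positions: C(22,8) = 319770.

319770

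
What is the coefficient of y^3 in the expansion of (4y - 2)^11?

The general term is C(11,j)·(4y)^j·(-2)^(11-j); the y^3 term has j = 3.
C(11,3) = 165.
Coefficient = C(11,3) · 4^3 · (-2)^8 = 165 · 64 · 256 = 2703360.

2703360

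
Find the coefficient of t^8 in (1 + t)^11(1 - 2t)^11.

Coefficient of t^8 = Σ_{j} C(11,j)·1^j·C(11,8-j)·(-2)^(8-j) for j from 0 to 8.
= 42240 + (-464640) + 1626240 + (-2439360) + 1742400 + (-609840) + 101640 + (-7260) + 165 = -8415.

-8415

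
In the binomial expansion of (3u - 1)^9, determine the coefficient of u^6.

The general term is C(9,j)·(3u)^j·(-1)^(9-j); the u^6 term has j = 6.
C(9,6) = 84.
Coefficient = C(9,6) · 3^6 · (-1)^3 = 84 · 729 · (-1) = -61236.

-61236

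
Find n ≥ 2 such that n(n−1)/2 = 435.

30

n(n−1)/2 = 435 ⇒ n(n−1) = 870. Since 30·29 = 870, n = 30.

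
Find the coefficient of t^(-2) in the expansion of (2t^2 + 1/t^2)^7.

280

General term: C(7,j)·(2t^2)^j·(1/t^2)^(7-j), with t-exponent 2j − 2(7−j) = 4j − 14.
Set 4j − 14 = -2: j = 3.
C(7,3) = 35; 2^3 = 8; 1^4 = 1.
Coefficient = 35 · 8 · 1 = 280.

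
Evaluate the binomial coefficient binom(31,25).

C(31,25) = C(31,6) by symmetry.
C(31,6) = (31·30·29·28·27·26) / 6! = 530122320 / 720 = 736281.

736281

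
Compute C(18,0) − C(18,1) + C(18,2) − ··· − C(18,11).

-12376

The partial alternating sum Σ_{k=0}^{11} (−1)^k C(18,k) = (−1)^11 C(17,11) = -12376.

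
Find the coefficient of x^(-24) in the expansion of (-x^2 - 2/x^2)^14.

General term: C(14,j)·(-x^2)^j·(-2/x^2)^(14-j), with x-exponent 2j − 2(14−j) = 4j − 28.
Set 4j − 28 = -24: j = 1.
C(14,1) = 14; (-1)^1 = -1; (-2)^13 = -8192.
Coefficient = 14 · (-1) · (-8192) = 114688.

114688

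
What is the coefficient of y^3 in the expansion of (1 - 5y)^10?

The general term is C(10,j)·(1)^j·(-5y)^(10-j); the y^3 term has j = 7.
C(10,7) = 120.
Coefficient = C(10,7) · (-5)^3 = 120 · (-125) = -15000.

-15000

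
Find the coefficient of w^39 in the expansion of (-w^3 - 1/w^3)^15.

General term: C(15,j)·(-w^3)^j·(-1/w^3)^(15-j), with w-exponent 3j − 3(15−j) = 6j − 45.
Set 6j − 45 = 39: j = 14.
C(15,14) = 15; (-1)^14 = 1; (-1)^1 = -1.
Coefficient = 15 · 1 · (-1) = -15.

-15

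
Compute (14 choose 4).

1001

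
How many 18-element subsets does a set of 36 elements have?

9075135300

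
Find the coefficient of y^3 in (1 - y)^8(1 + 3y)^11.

1363

Coefficient of y^3 = Σ_{j} C(8,j)·(-1)^j·C(11,3-j)·3^(3-j) for j from 0 to 3.
= 4455 + (-3960) + 924 + (-56) = 1363.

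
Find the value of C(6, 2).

15

C(6,2) = (6·5) / 2! = 30 / 2 = 15.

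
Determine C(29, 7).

C(29,7) = (29·28·27·26·25·24·23) / 7! = 7866331200 / 5040 = 1560780.

1560780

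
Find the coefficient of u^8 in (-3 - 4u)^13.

The general term is C(13,j)·(-3)^j·(-4u)^(13-j); the u^8 term has j = 5.
C(13,5) = 1287.
Coefficient = C(13,5) · (-3)^5 · (-4)^8 = 1287 · (-243) · 65536 = -20495794176.

-20495794176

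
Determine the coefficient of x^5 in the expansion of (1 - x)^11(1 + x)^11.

Coefficient of x^5 = Σ_{j} C(11,j)·(-1)^j·C(11,5-j)·1^(5-j) for j from 0 to 5.
= 462 + (-3630) + 9075 + (-9075) + 3630 + (-462) = 0.

0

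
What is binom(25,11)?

C(25,11) = (25·24·23·22·21·20·19·18·17·16·15) / 11! = 177925144320000 / 39916800 = 4457400.

4457400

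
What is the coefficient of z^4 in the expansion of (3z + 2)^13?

The general term is C(13,j)·(3z)^j·(2)^(13-j); the z^4 term has j = 4.
C(13,4) = 715.
Coefficient = C(13,4) · 3^4 · 2^9 = 715 · 81 · 512 = 29652480.

29652480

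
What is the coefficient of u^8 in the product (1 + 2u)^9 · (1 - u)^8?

-2447

Coefficient of u^8 = Σ_{j} C(9,j)·2^j·C(8,8-j)·(-1)^(8-j) for j from 0 to 8.
= 1 + (-144) + 4032 + (-37632) + 141120 + (-225792) + 150528 + (-36864) + 2304 = -2447.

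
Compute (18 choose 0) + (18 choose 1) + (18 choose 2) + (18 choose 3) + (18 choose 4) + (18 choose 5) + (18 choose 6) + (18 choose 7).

1 + 18 + 153 + 816 + 3060 + 8568 + 18564 + 31824 = 63004.

63004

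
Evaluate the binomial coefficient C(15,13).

105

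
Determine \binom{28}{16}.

30421755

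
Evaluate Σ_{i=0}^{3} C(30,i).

1 + 30 + 435 + 4060 = 4526.

4526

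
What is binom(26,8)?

C(26,8) = (26·25·24·23·22·21·20·19) / 8! = 62990928000 / 40320 = 1562275.

1562275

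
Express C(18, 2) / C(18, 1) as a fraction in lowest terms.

C(n,k+1)/C(n,k) = (n−k)/(k+1) = (18−1)/(1+1) = 17/2.

17/2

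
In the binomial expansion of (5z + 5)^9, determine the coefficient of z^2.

70312500

The general term is C(9,j)·(5z)^j·(5)^(9-j); the z^2 term has j = 2.
C(9,2) = 36.
Coefficient = C(9,2) · 5^2 · 5^7 = 36 · 25 · 78125 = 70312500.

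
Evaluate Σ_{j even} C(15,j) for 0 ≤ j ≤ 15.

16384

Even-j terms of row 15 sum to 2^14 = 16384.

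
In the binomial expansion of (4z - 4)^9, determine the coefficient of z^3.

The general term is C(9,j)·(4z)^j·(-4)^(9-j); the z^3 term has j = 3.
C(9,3) = 84.
Coefficient = C(9,3) · 4^3 · (-4)^6 = 84 · 64 · 4096 = 22020096.

22020096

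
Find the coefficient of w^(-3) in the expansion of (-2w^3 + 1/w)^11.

220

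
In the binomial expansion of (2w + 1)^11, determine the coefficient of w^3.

1320

The general term is C(11,j)·(2w)^j·(1)^(11-j); the w^3 term has j = 3.
C(11,3) = 165.
Coefficient = C(11,3) · 2^3 = 165 · 8 = 1320.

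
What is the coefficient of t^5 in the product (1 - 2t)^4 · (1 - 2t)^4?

(1 - 2t)^4(1 - 2t)^4 = (1 - 2t)^8, so the coefficient of t^5 is C(8,5)·(-2)^5 = 56·-32 = -1792.

-1792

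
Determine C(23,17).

C(23,17) = C(23,6) by symmetry.
C(23,6) = (23·22·21·20·19·18) / 6! = 72681840 / 720 = 100947.

100947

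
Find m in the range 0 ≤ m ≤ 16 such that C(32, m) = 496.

2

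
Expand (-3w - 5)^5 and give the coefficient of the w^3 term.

-6750

The general term is C(5,j)·(-3w)^j·(-5)^(5-j); the w^3 term has j = 3.
C(5,3) = 10.
Coefficient = C(5,3) · (-3)^3 · (-5)^2 = 10 · (-27) · 25 = -6750.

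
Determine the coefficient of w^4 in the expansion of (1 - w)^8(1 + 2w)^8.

-154

Coefficient of w^4 = Σ_{j} C(8,j)·(-1)^j·C(8,4-j)·2^(4-j) for j from 0 to 4.
= 1120 + (-3584) + 3136 + (-896) + 70 = -154.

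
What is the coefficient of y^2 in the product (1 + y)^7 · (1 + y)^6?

78

Coefficient of y^2 = Σ_{j} C(7,j)·C(6,2-j) for j from 0 to 2.
= 15 + 42 + 21 = 78.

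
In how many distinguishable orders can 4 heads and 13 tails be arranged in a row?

Choose positions for the heads: C(17,4) = 2380.

2380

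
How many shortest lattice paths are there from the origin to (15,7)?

170544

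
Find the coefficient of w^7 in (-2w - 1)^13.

The general term is C(13,j)·(-2w)^j·(-1)^(13-j); the w^7 term has j = 7.
C(13,7) = 1716.
Coefficient = C(13,7) · (-2)^7 = 1716 · (-128) = -219648.

-219648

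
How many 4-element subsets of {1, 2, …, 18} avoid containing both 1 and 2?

2940

All 4-subsets: C(18,4) = 3060. Those containing both fixed elements: C(16,2) = 120.
3060 − 120 = 2940.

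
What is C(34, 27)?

5379616

C(34,27) = C(34,7) by symmetry.
C(34,7) = (34·33·32·31·30·29·28) / 7! = 27113264640 / 5040 = 5379616.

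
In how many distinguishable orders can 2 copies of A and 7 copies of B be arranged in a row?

36

Choose positions for the A's: C(9,2) = 36.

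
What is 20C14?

38760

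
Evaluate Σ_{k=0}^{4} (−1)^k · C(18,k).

The partial alternating sum Σ_{k=0}^{4} (−1)^k C(18,k) = (−1)^4 C(17,4) = 2380.

2380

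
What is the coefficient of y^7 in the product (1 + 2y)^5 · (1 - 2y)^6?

Coefficient of y^7 = Σ_{j} C(5,j)·2^j·C(6,7-j)·(-2)^(7-j) for j from 1 to 5.
= 640 + (-7680) + 19200 + (-12800) + 1920 = 1280.

1280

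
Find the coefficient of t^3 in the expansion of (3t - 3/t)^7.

General term: C(7,j)·(3t)^j·(-3/t)^(7-j), with t-exponent 1j − 1(7−j) = 2j − 7.
Set 2j − 7 = 3: j = 5.
C(7,5) = 21; 3^5 = 243; (-3)^2 = 9.
Coefficient = 21 · 243 · 9 = 45927.

45927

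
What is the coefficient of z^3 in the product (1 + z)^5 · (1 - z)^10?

Coefficient of z^3 = Σ_{j} C(5,j)·1^j·C(10,3-j)·(-1)^(3-j) for j from 0 to 3.
= (-120) + 225 + (-100) + 10 = 15.

15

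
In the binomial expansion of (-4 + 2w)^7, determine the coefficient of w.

The general term is C(7,j)·(-4)^j·(2w)^(7-j); the w^1 term has j = 6.
C(7,6) = 7.
Coefficient = C(7,6) · (-4)^6 · 2^1 = 7 · 4096 · 2 = 57344.

57344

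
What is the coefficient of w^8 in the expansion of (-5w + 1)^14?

1173046875

The general term is C(14,j)·(-5w)^j·(1)^(14-j); the w^8 term has j = 8.
C(14,8) = 3003.
Coefficient = C(14,8) · (-5)^8 = 3003 · 390625 = 1173046875.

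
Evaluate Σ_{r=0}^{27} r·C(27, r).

1811939328

Differentiating (1+x)^27 and setting x=1: Σ r·C(27,r) = 27·2^26 = 1811939328.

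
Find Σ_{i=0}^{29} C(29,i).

536870912

The entries of row 29 sum to 2^29 = 536870912.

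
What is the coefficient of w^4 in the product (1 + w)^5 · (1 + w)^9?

Coefficient of w^4 = Σ_{j} C(5,j)·C(9,4-j) for j from 0 to 4.
= 126 + 420 + 360 + 90 + 5 = 1001.

1001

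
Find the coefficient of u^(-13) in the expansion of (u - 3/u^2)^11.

General term: C(11,j)·(u)^j·(-3/u^2)^(11-j), with u-exponent 1j − 2(11−j) = 3j − 22.
Set 3j − 22 = -13: j = 3.
C(11,3) = 165; 1^3 = 1; (-3)^8 = 6561.
Coefficient = 165 · 1 · 6561 = 1082565.

1082565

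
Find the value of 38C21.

28781143380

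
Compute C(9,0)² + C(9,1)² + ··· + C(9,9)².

48620

By Vandermonde's identity, Σ C(9,k)² = C(18,9) = 48620.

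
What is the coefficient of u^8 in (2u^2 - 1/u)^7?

672

General term: C(7,j)·(2u^2)^j·(-1/u)^(7-j), with u-exponent 2j − 1(7−j) = 3j − 7.
Set 3j − 7 = 8: j = 5.
C(7,5) = 21; 2^5 = 32; (-1)^2 = 1.
Coefficient = 21 · 32 · 1 = 672.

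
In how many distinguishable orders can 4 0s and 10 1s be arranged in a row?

1001

Choose positions for the 0s: C(14,4) = 1001.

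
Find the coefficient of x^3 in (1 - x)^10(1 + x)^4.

4

Coefficient of x^3 = Σ_{j} C(10,j)·(-1)^j·C(4,3-j)·1^(3-j) for j from 0 to 3.
= 4 + (-60) + 180 + (-120) = 4.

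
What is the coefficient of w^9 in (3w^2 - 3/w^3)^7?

General term: C(7,j)·(3w^2)^j·(-3/w^3)^(7-j), with w-exponent 2j − 3(7−j) = 5j − 21.
Set 5j − 21 = 9: j = 6.
C(7,6) = 7; 3^6 = 729; (-3)^1 = -3.
Coefficient = 7 · 729 · (-3) = -15309.

-15309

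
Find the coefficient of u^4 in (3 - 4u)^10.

39191040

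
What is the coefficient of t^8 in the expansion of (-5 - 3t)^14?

307854421875

The general term is C(14,j)·(-5)^j·(-3t)^(14-j); the t^8 term has j = 6.
C(14,6) = 3003.
Coefficient = C(14,6) · (-5)^6 · (-3)^8 = 3003 · 15625 · 6561 = 307854421875.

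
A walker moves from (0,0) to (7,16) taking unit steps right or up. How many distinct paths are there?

245157

Each path is a sequence of 23 steps with 7 rights: C(23,7) = 245157.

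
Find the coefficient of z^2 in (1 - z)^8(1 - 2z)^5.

148

Coefficient of z^2 = Σ_{j} C(8,j)·(-1)^j·C(5,2-j)·(-2)^(2-j) for j from 0 to 2.
= 40 + 80 + 28 = 148.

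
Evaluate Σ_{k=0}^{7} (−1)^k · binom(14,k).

-1716

The partial alternating sum Σ_{k=0}^{7} (−1)^k C(14,k) = (−1)^7 C(13,7) = -1716.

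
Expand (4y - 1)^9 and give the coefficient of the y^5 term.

129024

The general term is C(9,j)·(4y)^j·(-1)^(9-j); the y^5 term has j = 5.
C(9,5) = 126.
Coefficient = C(9,5) · 4^5 = 126 · 1024 = 129024.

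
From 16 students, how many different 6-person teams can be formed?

8008

This is C(16,6) = 8008.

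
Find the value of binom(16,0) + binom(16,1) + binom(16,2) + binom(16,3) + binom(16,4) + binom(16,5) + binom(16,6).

1 + 16 + 120 + 560 + 1820 + 4368 + 8008 = 14893.

14893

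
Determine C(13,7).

1716

C(13,7) = C(13,6) by symmetry.
C(13,6) = (13·12·11·10·9·8) / 6! = 1235520 / 720 = 1716.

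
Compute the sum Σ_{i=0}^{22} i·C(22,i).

46137344

Since i·C(22,i) = 22·C(21,i−1), the sum is 22·2^21 = 22·2097152 = 46137344.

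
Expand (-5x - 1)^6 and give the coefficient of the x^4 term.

The general term is C(6,j)·(-5x)^j·(-1)^(6-j); the x^4 term has j = 4.
C(6,4) = 15.
Coefficient = C(6,4) · (-5)^4 = 15 · 625 = 9375.

9375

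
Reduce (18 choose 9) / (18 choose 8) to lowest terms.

10/9

C(n,k+1)/C(n,k) = (n−k)/(k+1) = (18−8)/(8+1) = 10/9.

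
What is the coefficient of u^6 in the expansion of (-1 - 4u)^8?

114688

The general term is C(8,j)·(-1)^j·(-4u)^(8-j); the u^6 term has j = 2.
C(8,2) = 28.
Coefficient = C(8,2) · (-4)^6 = 28 · 4096 = 114688.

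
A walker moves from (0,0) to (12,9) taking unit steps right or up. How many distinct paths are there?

Each path is a sequence of 21 steps with 12 rights: C(21,12) = 293930.

293930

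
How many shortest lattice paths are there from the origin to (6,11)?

12376

Each path is a sequence of 17 steps with 6 rights: C(17,6) = 12376.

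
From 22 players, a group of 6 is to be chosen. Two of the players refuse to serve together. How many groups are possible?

All 6-subsets: C(22,6) = 74613. Those containing both fixed elements: C(20,4) = 4845.
74613 − 4845 = 69768.

69768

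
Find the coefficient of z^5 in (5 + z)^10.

787500

The general term is C(10,j)·(5)^j·(z)^(10-j); the z^5 term has j = 5.
C(10,5) = 252.
Coefficient = C(10,5) · 5^5 = 252 · 3125 = 787500.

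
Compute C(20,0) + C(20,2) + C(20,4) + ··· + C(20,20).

524288

Even-i terms of row 20 sum to 2^19 = 524288.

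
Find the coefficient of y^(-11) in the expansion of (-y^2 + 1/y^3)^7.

General term: C(7,j)·(-y^2)^j·(1/y^3)^(7-j), with y-exponent 2j − 3(7−j) = 5j − 21.
Set 5j − 21 = -11: j = 2.
C(7,2) = 21; (-1)^2 = 1; 1^5 = 1.
Coefficient = 21 · 1 · 1 = 21.

21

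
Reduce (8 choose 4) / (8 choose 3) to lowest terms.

5/4

C(n,k+1)/C(n,k) = (n−k)/(k+1) = (8−3)/(3+1) = 5/4.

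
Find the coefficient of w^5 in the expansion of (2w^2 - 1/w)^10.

General term: C(10,j)·(2w^2)^j·(-1/w)^(10-j), with w-exponent 2j − 1(10−j) = 3j − 10.
Set 3j − 10 = 5: j = 5.
C(10,5) = 252; 2^5 = 32; (-1)^5 = -1.
Coefficient = 252 · 32 · (-1) = -8064.

-8064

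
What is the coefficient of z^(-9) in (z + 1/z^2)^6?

6

General term: C(6,j)·(z)^j·(1/z^2)^(6-j), with z-exponent 1j − 2(6−j) = 3j − 12.
Set 3j − 12 = -9: j = 1.
C(6,1) = 6; 1^1 = 1; 1^5 = 1.
Coefficient = 6 · 1 · 1 = 6.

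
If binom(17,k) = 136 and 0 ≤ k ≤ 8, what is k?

2

C(17,k) increases on 0 ≤ k ≤ 8. C(17,1) = 17 and C(17,2) = 136, so k = 2.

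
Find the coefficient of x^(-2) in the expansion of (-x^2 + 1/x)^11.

-165

General term: C(11,j)·(-x^2)^j·(1/x)^(11-j), with x-exponent 2j − 1(11−j) = 3j − 11.
Set 3j − 11 = -2: j = 3.
C(11,3) = 165; (-1)^3 = -1; 1^8 = 1.
Coefficient = 165 · (-1) · 1 = -165.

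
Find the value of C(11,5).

462

C(11,5) = (11·10·9·8·7) / 5! = 55440 / 120 = 462.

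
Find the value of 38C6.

2760681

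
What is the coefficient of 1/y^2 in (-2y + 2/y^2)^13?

General term: C(13,j)·(-2y)^j·(2/y^2)^(13-j), with y-exponent 1j − 2(13−j) = 3j − 26.
Set 3j − 26 = -2: j = 8.
C(13,8) = 1287; (-2)^8 = 256; 2^5 = 32.
Coefficient = 1287 · 256 · 32 = 10543104.

10543104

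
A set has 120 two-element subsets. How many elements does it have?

n(n−1)/2 = 120 ⇒ n(n−1) = 240. Since 16·15 = 240, n = 16.

16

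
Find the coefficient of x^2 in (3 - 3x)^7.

45927

The general term is C(7,j)·(3)^j·(-3x)^(7-j); the x^2 term has j = 5.
C(7,5) = 21.
Coefficient = C(7,5) · 3^5 · (-3)^2 = 21 · 243 · 9 = 45927.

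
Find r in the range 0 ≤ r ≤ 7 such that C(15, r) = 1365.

C(15,r) increases on 0 ≤ r ≤ 7. C(15,3) = 455 and C(15,4) = 1365, so r = 4.

4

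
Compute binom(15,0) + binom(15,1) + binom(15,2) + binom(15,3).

1 + 15 + 105 + 455 = 576.

576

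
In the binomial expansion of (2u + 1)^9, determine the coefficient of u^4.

2016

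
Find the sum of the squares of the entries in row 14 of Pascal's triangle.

40116600

By Vandermonde's identity, Σ C(14,r)² = C(28,14) = 40116600.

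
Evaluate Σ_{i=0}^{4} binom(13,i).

1 + 13 + 78 + 286 + 715 = 1093.

1093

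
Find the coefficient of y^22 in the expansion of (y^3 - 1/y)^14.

General term: C(14,j)·(y^3)^j·(-1/y)^(14-j), with y-exponent 3j − 1(14−j) = 4j − 14.
Set 4j − 14 = 22: j = 9.
C(14,9) = 2002; 1^9 = 1; (-1)^5 = -1.
Coefficient = 2002 · 1 · (-1) = -2002.

-2002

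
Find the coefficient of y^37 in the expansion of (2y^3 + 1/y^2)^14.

114688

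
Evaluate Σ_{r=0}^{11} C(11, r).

The entries of row 11 sum to 2^11 = 2048.

2048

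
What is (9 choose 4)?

126

C(9,4) = (9·8·7·6) / 4! = 3024 / 24 = 126.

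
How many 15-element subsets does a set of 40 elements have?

40225345056

C(40,15) = (40·39·38·37·36·35·34·33·32·31·30·29·28·27·26) / 15! = 52601652673686724608000 / 1307674368000 = 40225345056.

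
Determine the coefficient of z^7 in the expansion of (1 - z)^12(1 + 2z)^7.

Coefficient of z^7 = Σ_{j} C(12,j)·(-1)^j·C(7,7-j)·2^(7-j) for j from 0 to 7.
= 128 + (-5376) + 44352 + (-123200) + 138600 + (-66528) + 12936 + (-792) = 120.

120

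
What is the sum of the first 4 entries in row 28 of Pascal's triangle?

1 + 28 + 378 + 3276 = 3683.

3683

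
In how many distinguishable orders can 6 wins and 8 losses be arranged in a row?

3003

Choose positions for the wins: C(14,6) = 3003.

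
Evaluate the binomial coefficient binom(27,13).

20058300

C(27,13) = (27·26·25·24·23·22·21·20·19·18·17·16·15) / 13! = 124903451312640000 / 6227020800 = 20058300.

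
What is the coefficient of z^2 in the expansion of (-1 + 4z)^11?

-880

The general term is C(11,j)·(-1)^j·(4z)^(11-j); the z^2 term has j = 9.
C(11,9) = 55.
Coefficient = C(11,9) · (-1)^9 · 4^2 = 55 · (-1) · 16 = -880.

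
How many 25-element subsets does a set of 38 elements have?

5414950296

C(38,25) = C(38,13) by symmetry.
C(38,13) = (38·37·36·35·34·33·32·31·30·29·28·27·26) / 13! = 33719008124158156800 / 6227020800 = 5414950296.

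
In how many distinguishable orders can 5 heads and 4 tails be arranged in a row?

Choose positions for the heads: C(9,5) = 126.

126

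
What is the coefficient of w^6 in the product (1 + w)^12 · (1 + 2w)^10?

Coefficient of w^6 = Σ_{j} C(12,j)·1^j·C(10,6-j)·2^(6-j) for j from 0 to 6.
= 13440 + 96768 + 221760 + 211200 + 89100 + 15840 + 924 = 649032.

649032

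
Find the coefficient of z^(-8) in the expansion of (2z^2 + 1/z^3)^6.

General term: C(6,j)·(2z^2)^j·(1/z^3)^(6-j), with z-exponent 2j − 3(6−j) = 5j − 18.
Set 5j − 18 = -8: j = 2.
C(6,2) = 15; 2^2 = 4; 1^4 = 1.
Coefficient = 15 · 4 · 1 = 60.

60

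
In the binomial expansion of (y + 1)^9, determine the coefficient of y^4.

126

The general term is C(9,j)·(y)^j·(1)^(9-j); the y^4 term has j = 4.
C(9,4) = 126.
Coefficient = C(9,4) = 126.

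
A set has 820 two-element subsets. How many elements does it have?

n(n−1)/2 = 820 ⇒ n(n−1) = 1640. Since 41·40 = 1640, n = 41.

41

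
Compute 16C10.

C(16,10) = C(16,6) by symmetry.
C(16,6) = (16·15·14·13·12·11) / 6! = 5765760 / 720 = 8008.

8008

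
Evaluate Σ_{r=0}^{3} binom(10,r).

1 + 10 + 45 + 120 = 176.

176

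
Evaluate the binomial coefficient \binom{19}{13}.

27132

C(19,13) = C(19,6) by symmetry.
C(19,6) = (19·18·17·16·15·14) / 6! = 19535040 / 720 = 27132.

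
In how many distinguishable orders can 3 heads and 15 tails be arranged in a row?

Choose positions for the heads: C(18,3) = 816.

816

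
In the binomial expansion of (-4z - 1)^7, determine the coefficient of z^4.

The general term is C(7,j)·(-4z)^j·(-1)^(7-j); the z^4 term has j = 4.
C(7,4) = 35.
Coefficient = C(7,4) · (-4)^4 · (-1)^3 = 35 · 256 · (-1) = -8960.

-8960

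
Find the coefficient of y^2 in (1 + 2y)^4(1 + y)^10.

149

Coefficient of y^2 = Σ_{j} C(4,j)·2^j·C(10,2-j)·1^(2-j) for j from 0 to 2.
= 45 + 80 + 24 = 149.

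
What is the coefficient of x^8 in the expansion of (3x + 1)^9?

59049

The general term is C(9,j)·(3x)^j·(1)^(9-j); the x^8 term has j = 8.
C(9,8) = 9.
Coefficient = C(9,8) · 3^8 = 9 · 6561 = 59049.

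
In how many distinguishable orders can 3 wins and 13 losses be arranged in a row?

560

Choose positions for the wins: C(16,3) = 560.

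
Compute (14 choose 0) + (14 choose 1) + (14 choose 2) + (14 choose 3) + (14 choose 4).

1471

1 + 14 + 91 + 364 + 1001 = 1471.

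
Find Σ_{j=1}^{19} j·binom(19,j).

Differentiating (1+x)^19 and setting x=1: Σ j·C(19,j) = 19·2^18 = 4980736.

4980736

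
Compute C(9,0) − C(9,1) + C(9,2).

28

The partial alternating sum Σ_{k=0}^{2} (−1)^k C(9,k) = (−1)^2 C(8,2) = 28.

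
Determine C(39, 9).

211915132

C(39,9) = (39·38·37·36·35·34·33·32·31) / 9! = 76899763100160 / 362880 = 211915132.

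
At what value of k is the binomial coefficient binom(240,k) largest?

120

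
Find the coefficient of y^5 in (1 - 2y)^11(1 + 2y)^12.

Coefficient of y^5 = Σ_{j} C(11,j)·(-2)^j·C(12,5-j)·2^(5-j) for j from 0 to 5.
= 25344 + (-174240) + 387200 + (-348480) + 126720 + (-14784) = 1760.

1760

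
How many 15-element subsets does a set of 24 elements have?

1307504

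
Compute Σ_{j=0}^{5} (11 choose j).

1024

1 + 11 + 55 + 165 + 330 + 462 = 1024.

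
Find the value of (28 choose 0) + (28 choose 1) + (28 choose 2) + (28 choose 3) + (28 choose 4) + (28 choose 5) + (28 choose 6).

1 + 28 + 378 + 3276 + 20475 + 98280 + 376740 = 499178.

499178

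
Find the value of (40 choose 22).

113380261800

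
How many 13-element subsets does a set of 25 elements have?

5200300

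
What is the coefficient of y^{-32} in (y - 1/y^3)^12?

-12

General term: C(12,j)·(y)^j·(-1/y^3)^(12-j), with y-exponent 1j − 3(12−j) = 4j − 36.
Set 4j − 36 = -32: j = 1.
C(12,1) = 12; 1^1 = 1; (-1)^11 = -1.
Coefficient = 12 · 1 · (-1) = -12.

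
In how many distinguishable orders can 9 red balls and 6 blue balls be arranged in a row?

5005

Choose positions for the red balls: C(15,9) = 5005.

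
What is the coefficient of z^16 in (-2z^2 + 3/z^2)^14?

General term: C(14,j)·(-2z^2)^j·(3/z^2)^(14-j), with z-exponent 2j − 2(14−j) = 4j − 28.
Set 4j − 28 = 16: j = 11.
C(14,11) = 364; (-2)^11 = -2048; 3^3 = 27.
Coefficient = 364 · (-2048) · 27 = -20127744.

-20127744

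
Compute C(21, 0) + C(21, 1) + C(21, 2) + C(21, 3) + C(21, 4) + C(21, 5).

27896

1 + 21 + 210 + 1330 + 5985 + 20349 = 27896.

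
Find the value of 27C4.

C(27,4) = (27·26·25·24) / 4! = 421200 / 24 = 17550.

17550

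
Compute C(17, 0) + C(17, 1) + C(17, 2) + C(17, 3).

834

1 + 17 + 136 + 680 = 834.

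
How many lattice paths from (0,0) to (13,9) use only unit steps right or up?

Each path is a sequence of 22 steps with 13 rights: C(22,13) = 497420.

497420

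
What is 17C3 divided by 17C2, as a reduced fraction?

C(n,k+1)/C(n,k) = (n−k)/(k+1) = (17−2)/(2+1) = 15/3 = 5.

5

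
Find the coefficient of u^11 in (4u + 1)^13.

327155712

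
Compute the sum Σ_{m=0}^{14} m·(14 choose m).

114688

Differentiating (1+x)^14 and setting x=1: Σ m·C(14,m) = 14·2^13 = 114688.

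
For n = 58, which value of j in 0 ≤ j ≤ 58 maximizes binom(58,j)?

C(58,j) is maximized at j = 58/2 = 29.

29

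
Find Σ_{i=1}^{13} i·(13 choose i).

53248

Since i·C(13,i) = 13·C(12,i−1), the sum is 13·2^12 = 13·4096 = 53248.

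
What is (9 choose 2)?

36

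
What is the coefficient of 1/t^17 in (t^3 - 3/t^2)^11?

General term: C(11,j)·(t^3)^j·(-3/t^2)^(11-j), with t-exponent 3j − 2(11−j) = 5j − 22.
Set 5j − 22 = -17: j = 1.
C(11,1) = 11; 1^1 = 1; (-3)^10 = 59049.
Coefficient = 11 · 1 · 59049 = 649539.

649539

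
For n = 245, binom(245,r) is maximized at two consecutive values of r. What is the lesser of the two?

122

For odd n = 245, C(245,r) peaks at r = (n−1)/2 and (n+1)/2; the lesser is 122.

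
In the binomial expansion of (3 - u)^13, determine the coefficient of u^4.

The general term is C(13,j)·(3)^j·(-u)^(13-j); the u^4 term has j = 9.
C(13,9) = 715.
Coefficient = C(13,9) · 3^9 = 715 · 19683 = 14073345.

14073345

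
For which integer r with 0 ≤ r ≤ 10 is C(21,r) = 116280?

7

C(21,r) increases on 0 ≤ r ≤ 10. C(21,6) = 54264 and C(21,7) = 116280, so r = 7.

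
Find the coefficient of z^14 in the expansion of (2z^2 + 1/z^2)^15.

2795520

General term: C(15,j)·(2z^2)^j·(1/z^2)^(15-j), with z-exponent 2j − 2(15−j) = 4j − 30.
Set 4j − 30 = 14: j = 11.
C(15,11) = 1365; 2^11 = 2048; 1^4 = 1.
Coefficient = 1365 · 2048 · 1 = 2795520.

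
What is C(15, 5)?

C(15,5) = (15·14·13·12·11) / 5! = 360360 / 120 = 3003.

3003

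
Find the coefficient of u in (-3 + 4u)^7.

20412

The general term is C(7,j)·(-3)^j·(4u)^(7-j); the u^1 term has j = 6.
C(7,6) = 7.
Coefficient = C(7,6) · (-3)^6 · 4^1 = 7 · 729 · 4 = 20412.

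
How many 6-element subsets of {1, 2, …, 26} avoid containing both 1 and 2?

219604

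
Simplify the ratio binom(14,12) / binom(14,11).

C(n,k+1)/C(n,k) = (n−k)/(k+1) = (14−11)/(11+1) = 3/12 = 1/4.

1/4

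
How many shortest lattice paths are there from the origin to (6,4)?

Each path is a sequence of 10 steps with 6 rights: C(10,6) = 210.

210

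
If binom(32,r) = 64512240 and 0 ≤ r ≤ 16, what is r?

10

C(32,r) increases on 0 ≤ r ≤ 16. C(32,9) = 28048800 and C(32,10) = 64512240, so r = 10.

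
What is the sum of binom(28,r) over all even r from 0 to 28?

Even-r terms of row 28 sum to 2^27 = 134217728.

134217728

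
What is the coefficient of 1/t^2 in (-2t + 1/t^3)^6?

240

General term: C(6,j)·(-2t)^j·(1/t^3)^(6-j), with t-exponent 1j − 3(6−j) = 4j − 18.
Set 4j − 18 = -2: j = 4.
C(6,4) = 15; (-2)^4 = 16; 1^2 = 1.
Coefficient = 15 · 16 · 1 = 240.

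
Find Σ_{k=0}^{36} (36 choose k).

68719476736

Setting x = 1 in (1+x)^36 gives Σ C(36,k) = 2^36 = 68719476736.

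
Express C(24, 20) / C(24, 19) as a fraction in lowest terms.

C(n,k+1)/C(n,k) = (n−k)/(k+1) = (24−19)/(19+1) = 5/20 = 1/4.

1/4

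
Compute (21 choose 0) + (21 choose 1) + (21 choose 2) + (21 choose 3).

1562

1 + 21 + 210 + 1330 = 1562.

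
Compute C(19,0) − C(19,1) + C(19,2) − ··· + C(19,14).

The partial alternating sum Σ_{k=0}^{14} (−1)^k C(19,k) = (−1)^14 C(18,14) = 3060.

3060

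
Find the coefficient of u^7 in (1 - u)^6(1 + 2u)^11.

-506

Coefficient of u^7 = Σ_{j} C(6,j)·(-1)^j·C(11,7-j)·2^(7-j) for j from 0 to 6.
= 42240 + (-177408) + 221760 + (-105600) + 19800 + (-1320) + 22 = -506.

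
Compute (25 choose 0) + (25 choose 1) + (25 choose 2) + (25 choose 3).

1 + 25 + 300 + 2300 = 2626.

2626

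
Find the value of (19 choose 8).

75582

C(19,8) = (19·18·17·16·15·14·13·12) / 8! = 3047466240 / 40320 = 75582.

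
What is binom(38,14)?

9669554100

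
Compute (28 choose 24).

20475

C(28,24) = C(28,4) by symmetry.
C(28,4) = (28·27·26·25) / 4! = 491400 / 24 = 20475.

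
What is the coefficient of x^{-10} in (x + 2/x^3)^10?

8064

General term: C(10,j)·(x)^j·(2/x^3)^(10-j), with x-exponent 1j − 3(10−j) = 4j − 30.
Set 4j − 30 = -10: j = 5.
C(10,5) = 252; 1^5 = 1; 2^5 = 32.
Coefficient = 252 · 1 · 32 = 8064.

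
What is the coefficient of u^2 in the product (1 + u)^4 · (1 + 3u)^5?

156

Coefficient of u^2 = Σ_{j} C(4,j)·1^j·C(5,2-j)·3^(2-j) for j from 0 to 2.
= 90 + 60 + 6 = 156.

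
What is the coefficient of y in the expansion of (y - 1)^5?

5

The general term is C(5,j)·(y)^j·(-1)^(5-j); the y^1 term has j = 1.
C(5,1) = 5.
Coefficient = C(5,1) = 5.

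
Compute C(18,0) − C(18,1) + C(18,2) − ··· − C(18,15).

The partial alternating sum Σ_{k=0}^{15} (−1)^k C(18,k) = (−1)^15 C(17,15) = -136.

-136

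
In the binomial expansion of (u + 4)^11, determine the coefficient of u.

The general term is C(11,j)·(u)^j·(4)^(11-j); the u^1 term has j = 1.
C(11,1) = 11.
Coefficient = C(11,1) · 4^10 = 11 · 1048576 = 11534336.

11534336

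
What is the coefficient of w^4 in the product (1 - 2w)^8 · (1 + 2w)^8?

Coefficient of w^4 = Σ_{j} C(8,j)·(-2)^j·C(8,4-j)·2^(4-j) for j from 0 to 4.
= 1120 + (-7168) + 12544 + (-7168) + 1120 = 448.

448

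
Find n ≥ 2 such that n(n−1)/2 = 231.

22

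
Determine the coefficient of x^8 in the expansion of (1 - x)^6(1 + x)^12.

Coefficient of x^8 = Σ_{j} C(6,j)·(-1)^j·C(12,8-j)·1^(8-j) for j from 0 to 6.
= 495 + (-4752) + 13860 + (-15840) + 7425 + (-1320) + 66 = -66.

-66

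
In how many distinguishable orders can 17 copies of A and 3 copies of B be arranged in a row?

Choose positions for the A's: C(20,17) = 1140.

1140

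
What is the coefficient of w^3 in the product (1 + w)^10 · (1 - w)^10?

0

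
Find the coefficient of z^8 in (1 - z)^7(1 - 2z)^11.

Coefficient of z^8 = Σ_{j} C(7,j)·(-1)^j·C(11,8-j)·(-2)^(8-j) for j from 0 to 7.
= 42240 + 295680 + 620928 + 517440 + 184800 + 27720 + 1540 + 22 = 1690370.

1690370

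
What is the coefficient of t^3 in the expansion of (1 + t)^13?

The general term is C(13,j)·(1)^j·(t)^(13-j); the t^3 term has j = 10.
C(13,10) = 286.
Coefficient = C(13,10) = 286.

286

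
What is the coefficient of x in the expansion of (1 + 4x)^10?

40

The general term is C(10,j)·(1)^j·(4x)^(10-j); the x^1 term has j = 9.
C(10,9) = 10.
Coefficient = C(10,9) · 4^1 = 10 · 4 = 40.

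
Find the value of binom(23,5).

C(23,5) = (23·22·21·20·19) / 5! = 4037880 / 120 = 33649.

33649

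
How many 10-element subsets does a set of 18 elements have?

C(18,10) = C(18,8) by symmetry.
C(18,8) = (18·17·16·15·14·13·12·11) / 8! = 1764322560 / 40320 = 43758.

43758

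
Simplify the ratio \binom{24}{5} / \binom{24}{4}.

C(n,k+1)/C(n,k) = (n−k)/(k+1) = (24−4)/(4+1) = 20/5 = 4.

4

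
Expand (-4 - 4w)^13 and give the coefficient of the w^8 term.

The general term is C(13,j)·(-4)^j·(-4w)^(13-j); the w^8 term has j = 5.
C(13,5) = 1287.
Coefficient = C(13,5) · (-4)^5 · (-4)^8 = 1287 · (-1024) · 65536 = -86369107968.

-86369107968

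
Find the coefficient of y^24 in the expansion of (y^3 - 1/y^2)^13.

General term: C(13,j)·(y^3)^j·(-1/y^2)^(13-j), with y-exponent 3j − 2(13−j) = 5j − 26.
Set 5j − 26 = 24: j = 10.
C(13,10) = 286; 1^10 = 1; (-1)^3 = -1.
Coefficient = 286 · 1 · (-1) = -286.

-286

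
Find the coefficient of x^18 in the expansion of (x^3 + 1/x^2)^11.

General term: C(11,j)·(x^3)^j·(1/x^2)^(11-j), with x-exponent 3j − 2(11−j) = 5j − 22.
Set 5j − 22 = 18: j = 8.
C(11,8) = 165; 1^8 = 1; 1^3 = 1.
Coefficient = 165 · 1 · 1 = 165.

165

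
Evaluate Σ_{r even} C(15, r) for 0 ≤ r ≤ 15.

16384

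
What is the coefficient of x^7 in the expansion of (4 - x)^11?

-84480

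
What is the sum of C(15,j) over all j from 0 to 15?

32768

The entries of row 15 sum to 2^15 = 32768.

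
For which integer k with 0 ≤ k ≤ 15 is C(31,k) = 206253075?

13

C(31,k) increases on 0 ≤ k ≤ 15. C(31,12) = 141120525 and C(31,13) = 206253075, so k = 13.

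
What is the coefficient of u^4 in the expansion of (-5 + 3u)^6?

The general term is C(6,j)·(-5)^j·(3u)^(6-j); the u^4 term has j = 2.
C(6,2) = 15.
Coefficient = C(6,2) · (-5)^2 · 3^4 = 15 · 25 · 81 = 30375.

30375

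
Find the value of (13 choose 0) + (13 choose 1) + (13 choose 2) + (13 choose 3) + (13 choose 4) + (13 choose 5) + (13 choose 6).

1 + 13 + 78 + 286 + 715 + 1287 + 1716 = 4096.

4096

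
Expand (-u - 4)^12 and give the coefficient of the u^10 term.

1056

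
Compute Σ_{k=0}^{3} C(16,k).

697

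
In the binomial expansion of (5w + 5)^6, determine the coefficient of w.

93750

The general term is C(6,j)·(5w)^j·(5)^(6-j); the w^1 term has j = 1.
C(6,1) = 6.
Coefficient = C(6,1) · 5^1 · 5^5 = 6 · 5 · 3125 = 93750.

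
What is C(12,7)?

792

C(12,7) = C(12,5) by symmetry.
C(12,5) = (12·11·10·9·8) / 5! = 95040 / 120 = 792.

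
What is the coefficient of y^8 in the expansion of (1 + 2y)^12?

126720

The general term is C(12,j)·(1)^j·(2y)^(12-j); the y^8 term has j = 4.
C(12,4) = 495.
Coefficient = C(12,4) · 2^8 = 495 · 256 = 126720.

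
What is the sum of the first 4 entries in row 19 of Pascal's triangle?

1 + 19 + 171 + 969 = 1160.

1160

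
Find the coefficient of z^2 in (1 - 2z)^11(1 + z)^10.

Coefficient of z^2 = Σ_{j} C(11,j)·(-2)^j·C(10,2-j)·1^(2-j) for j from 0 to 2.
= 45 + (-220) + 220 = 45.

45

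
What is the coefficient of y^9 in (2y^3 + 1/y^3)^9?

5376

General term: C(9,j)·(2y^3)^j·(1/y^3)^(9-j), with y-exponent 3j − 3(9−j) = 6j − 27.
Set 6j − 27 = 9: j = 6.
C(9,6) = 84; 2^6 = 64; 1^3 = 1.
Coefficient = 84 · 64 · 1 = 5376.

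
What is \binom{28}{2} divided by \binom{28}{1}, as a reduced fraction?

27/2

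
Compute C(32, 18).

471435600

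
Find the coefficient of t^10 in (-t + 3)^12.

594

The general term is C(12,j)·(-t)^j·(3)^(12-j); the t^10 term has j = 10.
C(12,10) = 66.
Coefficient = C(12,10) · 3^2 = 66 · 9 = 594.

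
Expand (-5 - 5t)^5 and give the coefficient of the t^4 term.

-15625

The general term is C(5,j)·(-5)^j·(-5t)^(5-j); the t^4 term has j = 1.
C(5,1) = 5.
Coefficient = C(5,1) · (-5)^1 · (-5)^4 = 5 · (-5) · 625 = -15625.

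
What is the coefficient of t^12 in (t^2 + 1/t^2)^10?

45

General term: C(10,j)·(t^2)^j·(1/t^2)^(10-j), with t-exponent 2j − 2(10−j) = 4j − 20.
Set 4j − 20 = 12: j = 8.
C(10,8) = 45; 1^8 = 1; 1^2 = 1.
Coefficient = 45 · 1 · 1 = 45.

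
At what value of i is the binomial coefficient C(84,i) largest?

42

C(84,i) is maximized at i = 84/2 = 42.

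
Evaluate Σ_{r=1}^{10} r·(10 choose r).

5120

Since r·C(10,r) = 10·C(9,r−1), the sum is 10·2^9 = 10·512 = 5120.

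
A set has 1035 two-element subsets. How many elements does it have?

n(n−1)/2 = 1035 ⇒ n(n−1) = 2070. Since 46·45 = 2070, n = 46.

46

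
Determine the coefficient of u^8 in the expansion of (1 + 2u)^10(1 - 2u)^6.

-23040

Coefficient of u^8 = Σ_{j} C(10,j)·2^j·C(6,8-j)·(-2)^(8-j) for j from 2 to 8.
= 11520 + (-184320) + 806400 + (-1290240) + 806400 + (-184320) + 11520 = -23040.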